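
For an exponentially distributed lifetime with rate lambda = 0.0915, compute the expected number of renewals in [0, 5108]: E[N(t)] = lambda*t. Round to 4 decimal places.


lambda = 0.0915
t = 5108
E[N(t)] = lambda * t
E[N(t)] = 0.0915 * 5108
E[N(t)] = 467.382

467.382


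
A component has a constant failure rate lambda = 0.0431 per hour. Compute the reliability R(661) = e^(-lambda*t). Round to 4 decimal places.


lambda = 0.0431
t = 661
lambda * t = 28.4891
R(t) = e^(-28.4891)
R(t) = 0.0

0.0


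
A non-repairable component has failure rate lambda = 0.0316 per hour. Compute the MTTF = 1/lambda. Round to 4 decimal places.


lambda = 0.0316
MTTF = 1 / 0.0316
MTTF = 31.6456

31.6456


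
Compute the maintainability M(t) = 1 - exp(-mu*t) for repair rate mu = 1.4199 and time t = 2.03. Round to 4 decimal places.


mu = 1.4199, t = 2.03
mu * t = 1.4199 * 2.03 = 2.8824
exp(-2.8824) = 0.056
M(t) = 1 - 0.056
M(t) = 0.944

0.944


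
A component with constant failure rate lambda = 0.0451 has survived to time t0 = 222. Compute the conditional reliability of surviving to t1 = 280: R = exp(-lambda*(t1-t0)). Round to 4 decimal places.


lambda = 0.0451
t0 = 222, t1 = 280
t1 - t0 = 58
lambda * (t1-t0) = 0.0451 * 58 = 2.6158
R = exp(-2.6158)
R = 0.0731

0.0731


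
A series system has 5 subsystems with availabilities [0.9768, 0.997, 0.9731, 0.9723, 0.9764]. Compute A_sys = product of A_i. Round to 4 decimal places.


Subsystems: [0.9768, 0.997, 0.9731, 0.9723, 0.9764]
After subsystem 1 (A=0.9768): product = 0.9768
After subsystem 2 (A=0.997): product = 0.9739
After subsystem 3 (A=0.9731): product = 0.9477
After subsystem 4 (A=0.9723): product = 0.9214
After subsystem 5 (A=0.9764): product = 0.8997
A_sys = 0.8997

0.8997


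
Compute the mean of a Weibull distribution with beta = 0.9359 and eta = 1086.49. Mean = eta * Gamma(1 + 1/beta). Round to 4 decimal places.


beta = 0.9359, eta = 1086.49
1/beta = 1.0685
1 + 1/beta = 2.0685
Gamma(2.0685) = 1.0309
Mean = 1086.49 * 1.0309
Mean = 1120.0803

1120.0803


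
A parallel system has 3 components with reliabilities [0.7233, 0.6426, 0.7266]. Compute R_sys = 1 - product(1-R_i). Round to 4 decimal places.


Components: [0.7233, 0.6426, 0.7266]
(1 - 0.7233) = 0.2767, running product = 0.2767
(1 - 0.6426) = 0.3574, running product = 0.0989
(1 - 0.7266) = 0.2734, running product = 0.027
Product of (1-R_i) = 0.027
R_sys = 1 - 0.027 = 0.973

0.973


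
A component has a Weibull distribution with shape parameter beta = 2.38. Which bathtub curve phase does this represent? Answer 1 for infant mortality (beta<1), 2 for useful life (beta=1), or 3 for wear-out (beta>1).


beta = 2.38
Compare beta to 1:
beta < 1 => infant mortality (phase 1)
beta = 1 => useful life (phase 2)
beta > 1 => wear-out (phase 3)
Since beta = 2.38, this is wear-out (increasing failure rate)
Phase = 3

3


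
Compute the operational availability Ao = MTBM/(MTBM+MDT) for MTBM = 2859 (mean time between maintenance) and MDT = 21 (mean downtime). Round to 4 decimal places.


MTBM = 2859
MDT = 21
MTBM + MDT = 2880
Ao = 2859 / 2880
Ao = 0.9927

0.9927


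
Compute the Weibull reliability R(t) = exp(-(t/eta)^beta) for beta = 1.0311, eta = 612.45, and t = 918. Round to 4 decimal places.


beta = 1.0311, eta = 612.45, t = 918
t/eta = 918 / 612.45 = 1.4989
(t/eta)^beta = 1.4989^1.0311 = 1.5179
R(t) = exp(-1.5179)
R(t) = 0.2192

0.2192


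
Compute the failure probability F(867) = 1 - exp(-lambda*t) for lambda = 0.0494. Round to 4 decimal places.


lambda = 0.0494, t = 867
lambda * t = 42.8298
exp(-42.8298) = 0.0
F(t) = 1 - 0.0
F(t) = 1.0

1.0


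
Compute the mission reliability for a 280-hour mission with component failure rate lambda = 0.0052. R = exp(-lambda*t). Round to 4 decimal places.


lambda = 0.0052
mission_time = 280
lambda * t = 0.0052 * 280 = 1.456
R = exp(-1.456)
R = 0.2332

0.2332


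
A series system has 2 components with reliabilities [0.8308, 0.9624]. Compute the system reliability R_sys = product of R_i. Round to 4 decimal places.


Components: [0.8308, 0.9624]
After component 1 (R=0.8308): product = 0.8308
After component 2 (R=0.9624): product = 0.7996
R_sys = 0.7996

0.7996


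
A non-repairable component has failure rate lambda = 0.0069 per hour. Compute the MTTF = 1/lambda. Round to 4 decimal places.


lambda = 0.0069
MTTF = 1 / 0.0069
MTTF = 144.9275

144.9275


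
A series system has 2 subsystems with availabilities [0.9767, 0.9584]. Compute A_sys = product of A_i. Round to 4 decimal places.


Subsystems: [0.9767, 0.9584]
After subsystem 1 (A=0.9767): product = 0.9767
After subsystem 2 (A=0.9584): product = 0.9361
A_sys = 0.9361

0.9361


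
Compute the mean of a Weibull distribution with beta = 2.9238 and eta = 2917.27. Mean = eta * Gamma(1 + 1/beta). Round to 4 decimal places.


beta = 2.9238, eta = 2917.27
1/beta = 0.342
1 + 1/beta = 1.342
Gamma(1.342) = 0.892
Mean = 2917.27 * 0.892
Mean = 2602.1833

2602.1833


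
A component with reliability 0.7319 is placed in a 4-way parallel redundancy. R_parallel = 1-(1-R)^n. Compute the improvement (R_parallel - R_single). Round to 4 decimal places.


R_single = 0.7319, n = 4
1 - R_single = 0.2681
(1 - R_single)^n = 0.2681^4 = 0.0052
R_parallel = 1 - 0.0052 = 0.9948
Improvement = 0.9948 - 0.7319
Improvement = 0.2629

0.2629


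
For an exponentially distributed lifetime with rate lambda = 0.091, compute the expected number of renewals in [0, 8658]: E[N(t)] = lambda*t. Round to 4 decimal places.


lambda = 0.091
t = 8658
E[N(t)] = lambda * t
E[N(t)] = 0.091 * 8658
E[N(t)] = 787.878

787.878


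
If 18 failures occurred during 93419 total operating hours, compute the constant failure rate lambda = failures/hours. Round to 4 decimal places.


failures = 18
total_hours = 93419
lambda = 18 / 93419
lambda = 0.0002

0.0002


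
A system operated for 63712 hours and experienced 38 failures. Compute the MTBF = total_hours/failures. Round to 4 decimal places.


total_hours = 63712
failures = 38
MTBF = 63712 / 38
MTBF = 1676.6316

1676.6316


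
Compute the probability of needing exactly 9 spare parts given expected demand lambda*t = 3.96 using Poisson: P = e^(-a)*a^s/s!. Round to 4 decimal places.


a = 3.96, s = 9
e^(-a) = e^(-3.96) = 0.0191
a^s = 3.96^9 = 239473.0653
s! = 362880
P = 0.0191 * 239473.0653 / 362880
P = 0.0126

0.0126


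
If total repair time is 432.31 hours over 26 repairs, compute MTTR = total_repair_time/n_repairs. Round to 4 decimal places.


total_repair_time = 432.31
n_repairs = 26
MTTR = 432.31 / 26
MTTR = 16.6273

16.6273


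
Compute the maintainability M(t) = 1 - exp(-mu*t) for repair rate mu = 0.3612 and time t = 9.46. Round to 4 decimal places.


mu = 0.3612, t = 9.46
mu * t = 0.3612 * 9.46 = 3.417
exp(-3.417) = 0.0328
M(t) = 1 - 0.0328
M(t) = 0.9672

0.9672


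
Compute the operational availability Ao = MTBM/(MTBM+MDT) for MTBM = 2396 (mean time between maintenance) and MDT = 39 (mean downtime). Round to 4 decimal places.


MTBM = 2396
MDT = 39
MTBM + MDT = 2435
Ao = 2396 / 2435
Ao = 0.984

0.984


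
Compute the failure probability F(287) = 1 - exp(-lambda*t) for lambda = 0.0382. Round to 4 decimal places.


lambda = 0.0382, t = 287
lambda * t = 10.9634
exp(-10.9634) = 0.0
F(t) = 1 - 0.0
F(t) = 1.0

1.0


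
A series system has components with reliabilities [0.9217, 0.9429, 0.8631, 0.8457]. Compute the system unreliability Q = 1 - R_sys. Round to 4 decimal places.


Components: [0.9217, 0.9429, 0.8631, 0.8457]
After component 1: product = 0.9217
After component 2: product = 0.8691
After component 3: product = 0.7501
After component 4: product = 0.6344
R_sys = 0.6344
Q = 1 - 0.6344 = 0.3656

0.3656


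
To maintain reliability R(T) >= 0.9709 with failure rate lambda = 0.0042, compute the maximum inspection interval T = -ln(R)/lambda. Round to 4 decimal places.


R_target = 0.9709
lambda = 0.0042
-ln(0.9709) = 0.0295
T = 0.0295 / 0.0042
T = 7.0314

7.0314


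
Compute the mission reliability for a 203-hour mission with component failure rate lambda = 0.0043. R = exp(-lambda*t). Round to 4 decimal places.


lambda = 0.0043
mission_time = 203
lambda * t = 0.0043 * 203 = 0.8729
R = exp(-0.8729)
R = 0.4177

0.4177


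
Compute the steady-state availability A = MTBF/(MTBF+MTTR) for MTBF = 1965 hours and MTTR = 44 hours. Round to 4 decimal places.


MTBF = 1965
MTTR = 44
MTBF + MTTR = 2009
A = 1965 / 2009
A = 0.9781

0.9781


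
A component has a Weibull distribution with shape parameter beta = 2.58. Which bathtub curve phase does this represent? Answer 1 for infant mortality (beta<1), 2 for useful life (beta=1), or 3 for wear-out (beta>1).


beta = 2.58
Compare beta to 1:
beta < 1 => infant mortality (phase 1)
beta = 1 => useful life (phase 2)
beta > 1 => wear-out (phase 3)
Since beta = 2.58, this is wear-out (increasing failure rate)
Phase = 3

3


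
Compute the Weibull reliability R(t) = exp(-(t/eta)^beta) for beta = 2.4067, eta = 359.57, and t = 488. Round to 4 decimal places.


beta = 2.4067, eta = 359.57, t = 488
t/eta = 488 / 359.57 = 1.3572
(t/eta)^beta = 1.3572^2.4067 = 2.0855
R(t) = exp(-2.0855)
R(t) = 0.1242

0.1242


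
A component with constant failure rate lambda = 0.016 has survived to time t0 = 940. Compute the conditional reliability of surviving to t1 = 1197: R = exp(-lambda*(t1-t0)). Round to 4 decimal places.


lambda = 0.016
t0 = 940, t1 = 1197
t1 - t0 = 257
lambda * (t1-t0) = 0.016 * 257 = 4.112
R = exp(-4.112)
R = 0.0164

0.0164


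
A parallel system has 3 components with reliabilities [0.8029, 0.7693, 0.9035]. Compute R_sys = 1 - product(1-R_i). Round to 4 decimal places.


Components: [0.8029, 0.7693, 0.9035]
(1 - 0.8029) = 0.1971, running product = 0.1971
(1 - 0.7693) = 0.2307, running product = 0.0455
(1 - 0.9035) = 0.0965, running product = 0.0044
Product of (1-R_i) = 0.0044
R_sys = 1 - 0.0044 = 0.9956

0.9956


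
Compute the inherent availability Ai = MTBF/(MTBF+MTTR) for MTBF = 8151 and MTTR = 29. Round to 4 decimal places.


MTBF = 8151
MTTR = 29
MTBF + MTTR = 8180
Ai = 8151 / 8180
Ai = 0.9965

0.9965


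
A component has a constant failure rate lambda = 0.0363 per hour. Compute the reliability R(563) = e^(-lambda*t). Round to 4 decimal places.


lambda = 0.0363
t = 563
lambda * t = 20.4369
R(t) = e^(-20.4369)
R(t) = 0.0

0.0


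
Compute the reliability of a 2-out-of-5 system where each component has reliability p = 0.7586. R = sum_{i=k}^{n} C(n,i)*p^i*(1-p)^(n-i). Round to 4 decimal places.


k = 2, n = 5, p = 0.7586
i=2: C(5,2)=10 * 0.7586^2 * 0.2414^3 = 0.081
i=3: C(5,3)=10 * 0.7586^3 * 0.2414^2 = 0.2544
i=4: C(5,4)=5 * 0.7586^4 * 0.2414^1 = 0.3997
i=5: C(5,5)=1 * 0.7586^5 * 0.2414^0 = 0.2512
R = sum of terms = 0.9863

0.9863


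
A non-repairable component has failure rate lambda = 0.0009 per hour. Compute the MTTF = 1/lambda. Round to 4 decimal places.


lambda = 0.0009
MTTF = 1 / 0.0009
MTTF = 1111.1111

1111.1111


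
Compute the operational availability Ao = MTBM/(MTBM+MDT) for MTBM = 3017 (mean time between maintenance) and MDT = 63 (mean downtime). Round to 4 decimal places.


MTBM = 3017
MDT = 63
MTBM + MDT = 3080
Ao = 3017 / 3080
Ao = 0.9795

0.9795


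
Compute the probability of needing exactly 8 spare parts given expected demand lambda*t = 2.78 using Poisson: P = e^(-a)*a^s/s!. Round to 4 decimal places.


a = 2.78, s = 8
e^(-a) = e^(-2.78) = 0.062
a^s = 2.78^8 = 3567.4539
s! = 40320
P = 0.062 * 3567.4539 / 40320
P = 0.0055

0.0055


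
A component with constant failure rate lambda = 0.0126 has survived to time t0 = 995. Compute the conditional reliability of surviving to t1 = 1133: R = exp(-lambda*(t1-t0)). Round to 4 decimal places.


lambda = 0.0126
t0 = 995, t1 = 1133
t1 - t0 = 138
lambda * (t1-t0) = 0.0126 * 138 = 1.7388
R = exp(-1.7388)
R = 0.1757

0.1757


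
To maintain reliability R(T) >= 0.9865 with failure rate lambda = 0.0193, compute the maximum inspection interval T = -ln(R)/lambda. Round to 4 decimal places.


R_target = 0.9865
lambda = 0.0193
-ln(0.9865) = 0.0136
T = 0.0136 / 0.0193
T = 0.7042

0.7042


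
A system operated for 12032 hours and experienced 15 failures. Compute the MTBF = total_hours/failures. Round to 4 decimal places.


total_hours = 12032
failures = 15
MTBF = 12032 / 15
MTBF = 802.1333

802.1333


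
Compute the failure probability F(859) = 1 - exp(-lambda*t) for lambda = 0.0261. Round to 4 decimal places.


lambda = 0.0261, t = 859
lambda * t = 22.4199
exp(-22.4199) = 0.0
F(t) = 1 - 0.0
F(t) = 1.0

1.0


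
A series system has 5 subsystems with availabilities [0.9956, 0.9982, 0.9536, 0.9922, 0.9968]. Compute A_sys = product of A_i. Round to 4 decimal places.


Subsystems: [0.9956, 0.9982, 0.9536, 0.9922, 0.9968]
After subsystem 1 (A=0.9956): product = 0.9956
After subsystem 2 (A=0.9982): product = 0.9938
After subsystem 3 (A=0.9536): product = 0.9477
After subsystem 4 (A=0.9922): product = 0.9403
After subsystem 5 (A=0.9968): product = 0.9373
A_sys = 0.9373

0.9373


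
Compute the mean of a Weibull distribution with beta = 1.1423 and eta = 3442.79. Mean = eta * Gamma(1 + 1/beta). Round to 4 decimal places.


beta = 1.1423, eta = 3442.79
1/beta = 0.8754
1 + 1/beta = 1.8754
Gamma(1.8754) = 0.9536
Mean = 3442.79 * 0.9536
Mean = 3282.9886

3282.9886


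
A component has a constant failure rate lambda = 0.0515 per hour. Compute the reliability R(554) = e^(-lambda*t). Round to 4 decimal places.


lambda = 0.0515
t = 554
lambda * t = 28.531
R(t) = e^(-28.531)
R(t) = 0.0

0.0


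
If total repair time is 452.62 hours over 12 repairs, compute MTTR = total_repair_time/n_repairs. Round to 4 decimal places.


total_repair_time = 452.62
n_repairs = 12
MTTR = 452.62 / 12
MTTR = 37.7183

37.7183


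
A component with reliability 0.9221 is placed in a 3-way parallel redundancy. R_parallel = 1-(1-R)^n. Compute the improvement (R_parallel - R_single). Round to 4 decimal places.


R_single = 0.9221, n = 3
1 - R_single = 0.0779
(1 - R_single)^n = 0.0779^3 = 0.0005
R_parallel = 1 - 0.0005 = 0.9995
Improvement = 0.9995 - 0.9221
Improvement = 0.0774

0.0774


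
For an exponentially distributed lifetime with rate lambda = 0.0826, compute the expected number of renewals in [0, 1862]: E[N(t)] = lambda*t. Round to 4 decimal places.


lambda = 0.0826
t = 1862
E[N(t)] = lambda * t
E[N(t)] = 0.0826 * 1862
E[N(t)] = 153.8012

153.8012


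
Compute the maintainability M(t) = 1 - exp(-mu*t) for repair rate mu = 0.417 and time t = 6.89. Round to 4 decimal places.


mu = 0.417, t = 6.89
mu * t = 0.417 * 6.89 = 2.8731
exp(-2.8731) = 0.0565
M(t) = 1 - 0.0565
M(t) = 0.9435

0.9435


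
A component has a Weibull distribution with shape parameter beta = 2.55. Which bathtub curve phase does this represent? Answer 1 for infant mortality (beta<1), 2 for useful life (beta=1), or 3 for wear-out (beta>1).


beta = 2.55
Compare beta to 1:
beta < 1 => infant mortality (phase 1)
beta = 1 => useful life (phase 2)
beta > 1 => wear-out (phase 3)
Since beta = 2.55, this is wear-out (increasing failure rate)
Phase = 3

3


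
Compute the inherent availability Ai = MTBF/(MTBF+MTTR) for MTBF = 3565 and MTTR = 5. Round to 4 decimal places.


MTBF = 3565
MTTR = 5
MTBF + MTTR = 3570
Ai = 3565 / 3570
Ai = 0.9986

0.9986


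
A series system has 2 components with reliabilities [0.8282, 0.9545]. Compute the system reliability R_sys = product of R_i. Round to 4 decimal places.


Components: [0.8282, 0.9545]
After component 1 (R=0.8282): product = 0.8282
After component 2 (R=0.9545): product = 0.7905
R_sys = 0.7905

0.7905


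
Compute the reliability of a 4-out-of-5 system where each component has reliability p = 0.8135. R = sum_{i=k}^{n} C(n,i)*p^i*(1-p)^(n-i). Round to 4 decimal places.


k = 4, n = 5, p = 0.8135
i=4: C(5,4)=5 * 0.8135^4 * 0.1865^1 = 0.4084
i=5: C(5,5)=1 * 0.8135^5 * 0.1865^0 = 0.3563
R = sum of terms = 0.7647

0.7647


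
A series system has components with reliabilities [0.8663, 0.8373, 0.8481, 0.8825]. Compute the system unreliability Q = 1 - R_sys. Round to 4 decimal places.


Components: [0.8663, 0.8373, 0.8481, 0.8825]
After component 1: product = 0.8663
After component 2: product = 0.7254
After component 3: product = 0.6152
After component 4: product = 0.5429
R_sys = 0.5429
Q = 1 - 0.5429 = 0.4571

0.4571


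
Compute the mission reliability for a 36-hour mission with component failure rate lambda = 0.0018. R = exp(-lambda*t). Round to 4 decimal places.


lambda = 0.0018
mission_time = 36
lambda * t = 0.0018 * 36 = 0.0648
R = exp(-0.0648)
R = 0.9373

0.9373


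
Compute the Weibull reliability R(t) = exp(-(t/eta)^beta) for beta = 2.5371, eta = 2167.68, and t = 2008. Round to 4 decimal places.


beta = 2.5371, eta = 2167.68, t = 2008
t/eta = 2008 / 2167.68 = 0.9263
(t/eta)^beta = 0.9263^2.5371 = 0.8235
R(t) = exp(-0.8235)
R(t) = 0.4389

0.4389


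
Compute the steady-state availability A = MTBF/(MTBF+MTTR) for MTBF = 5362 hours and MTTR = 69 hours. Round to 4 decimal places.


MTBF = 5362
MTTR = 69
MTBF + MTTR = 5431
A = 5362 / 5431
A = 0.9873

0.9873


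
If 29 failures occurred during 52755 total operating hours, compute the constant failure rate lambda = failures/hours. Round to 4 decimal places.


failures = 29
total_hours = 52755
lambda = 29 / 52755
lambda = 0.0005

0.0005


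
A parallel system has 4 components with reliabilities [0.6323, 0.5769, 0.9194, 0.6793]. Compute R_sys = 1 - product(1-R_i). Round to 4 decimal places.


Components: [0.6323, 0.5769, 0.9194, 0.6793]
(1 - 0.6323) = 0.3677, running product = 0.3677
(1 - 0.5769) = 0.4231, running product = 0.1556
(1 - 0.9194) = 0.0806, running product = 0.0125
(1 - 0.6793) = 0.3207, running product = 0.004
Product of (1-R_i) = 0.004
R_sys = 1 - 0.004 = 0.996

0.996


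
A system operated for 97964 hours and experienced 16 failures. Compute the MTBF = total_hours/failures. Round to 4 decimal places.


total_hours = 97964
failures = 16
MTBF = 97964 / 16
MTBF = 6122.75

6122.75


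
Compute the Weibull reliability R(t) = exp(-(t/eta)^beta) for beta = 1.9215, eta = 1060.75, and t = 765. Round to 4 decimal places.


beta = 1.9215, eta = 1060.75, t = 765
t/eta = 765 / 1060.75 = 0.7212
(t/eta)^beta = 0.7212^1.9215 = 0.5336
R(t) = exp(-0.5336)
R(t) = 0.5865

0.5865


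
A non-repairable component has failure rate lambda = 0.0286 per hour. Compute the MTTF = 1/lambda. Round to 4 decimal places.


lambda = 0.0286
MTTF = 1 / 0.0286
MTTF = 34.965

34.965


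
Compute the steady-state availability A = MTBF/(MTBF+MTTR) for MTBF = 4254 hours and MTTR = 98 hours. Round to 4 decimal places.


MTBF = 4254
MTTR = 98
MTBF + MTTR = 4352
A = 4254 / 4352
A = 0.9775

0.9775


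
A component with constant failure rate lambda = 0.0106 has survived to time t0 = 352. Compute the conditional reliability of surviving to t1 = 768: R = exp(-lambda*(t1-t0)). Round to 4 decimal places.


lambda = 0.0106
t0 = 352, t1 = 768
t1 - t0 = 416
lambda * (t1-t0) = 0.0106 * 416 = 4.4096
R = exp(-4.4096)
R = 0.0122

0.0122


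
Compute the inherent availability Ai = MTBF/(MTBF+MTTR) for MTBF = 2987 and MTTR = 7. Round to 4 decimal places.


MTBF = 2987
MTTR = 7
MTBF + MTTR = 2994
Ai = 2987 / 2994
Ai = 0.9977

0.9977


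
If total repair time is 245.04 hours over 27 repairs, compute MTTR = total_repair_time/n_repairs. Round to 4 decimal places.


total_repair_time = 245.04
n_repairs = 27
MTTR = 245.04 / 27
MTTR = 9.0756

9.0756


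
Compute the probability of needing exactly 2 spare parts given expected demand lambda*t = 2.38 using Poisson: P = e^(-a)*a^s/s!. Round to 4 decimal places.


a = 2.38, s = 2
e^(-a) = e^(-2.38) = 0.0926
a^s = 2.38^2 = 5.6644
s! = 2
P = 0.0926 * 5.6644 / 2
P = 0.2621

0.2621


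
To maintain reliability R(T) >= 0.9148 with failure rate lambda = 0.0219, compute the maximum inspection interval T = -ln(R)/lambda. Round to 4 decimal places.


R_target = 0.9148
lambda = 0.0219
-ln(0.9148) = 0.089
T = 0.089 / 0.0219
T = 4.0662

4.0662


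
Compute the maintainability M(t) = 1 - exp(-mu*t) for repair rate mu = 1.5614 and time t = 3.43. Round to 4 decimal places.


mu = 1.5614, t = 3.43
mu * t = 1.5614 * 3.43 = 5.3556
exp(-5.3556) = 0.0047
M(t) = 1 - 0.0047
M(t) = 0.9953

0.9953


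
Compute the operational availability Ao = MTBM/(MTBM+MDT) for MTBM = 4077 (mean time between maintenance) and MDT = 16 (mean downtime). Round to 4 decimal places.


MTBM = 4077
MDT = 16
MTBM + MDT = 4093
Ao = 4077 / 4093
Ao = 0.9961

0.9961


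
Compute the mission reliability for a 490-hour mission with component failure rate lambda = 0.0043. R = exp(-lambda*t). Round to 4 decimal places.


lambda = 0.0043
mission_time = 490
lambda * t = 0.0043 * 490 = 2.107
R = exp(-2.107)
R = 0.1216

0.1216


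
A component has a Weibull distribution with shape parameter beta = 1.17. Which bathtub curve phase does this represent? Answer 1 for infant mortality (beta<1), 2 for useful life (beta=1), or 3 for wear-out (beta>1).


beta = 1.17
Compare beta to 1:
beta < 1 => infant mortality (phase 1)
beta = 1 => useful life (phase 2)
beta > 1 => wear-out (phase 3)
Since beta = 1.17, this is wear-out (increasing failure rate)
Phase = 3

3


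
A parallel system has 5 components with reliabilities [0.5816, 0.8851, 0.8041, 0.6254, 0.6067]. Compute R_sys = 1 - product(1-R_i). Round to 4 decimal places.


Components: [0.5816, 0.8851, 0.8041, 0.6254, 0.6067]
(1 - 0.5816) = 0.4184, running product = 0.4184
(1 - 0.8851) = 0.1149, running product = 0.0481
(1 - 0.8041) = 0.1959, running product = 0.0094
(1 - 0.6254) = 0.3746, running product = 0.0035
(1 - 0.6067) = 0.3933, running product = 0.0014
Product of (1-R_i) = 0.0014
R_sys = 1 - 0.0014 = 0.9986

0.9986


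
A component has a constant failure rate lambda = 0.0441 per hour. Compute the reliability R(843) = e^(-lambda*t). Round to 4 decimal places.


lambda = 0.0441
t = 843
lambda * t = 37.1763
R(t) = e^(-37.1763)
R(t) = 0.0

0.0


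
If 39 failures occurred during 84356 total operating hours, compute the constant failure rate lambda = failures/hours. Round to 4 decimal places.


failures = 39
total_hours = 84356
lambda = 39 / 84356
lambda = 0.0005

0.0005


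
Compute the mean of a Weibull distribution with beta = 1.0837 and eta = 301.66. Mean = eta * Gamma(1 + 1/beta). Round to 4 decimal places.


beta = 1.0837, eta = 301.66
1/beta = 0.9228
1 + 1/beta = 1.9228
Gamma(1.9228) = 0.9698
Mean = 301.66 * 0.9698
Mean = 292.5402

292.5402


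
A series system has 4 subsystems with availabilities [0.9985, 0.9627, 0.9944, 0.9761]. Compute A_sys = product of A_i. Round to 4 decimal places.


Subsystems: [0.9985, 0.9627, 0.9944, 0.9761]
After subsystem 1 (A=0.9985): product = 0.9985
After subsystem 2 (A=0.9627): product = 0.9613
After subsystem 3 (A=0.9944): product = 0.9559
After subsystem 4 (A=0.9761): product = 0.933
A_sys = 0.933

0.933


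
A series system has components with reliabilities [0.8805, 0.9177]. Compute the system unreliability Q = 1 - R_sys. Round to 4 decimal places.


Components: [0.8805, 0.9177]
After component 1: product = 0.8805
After component 2: product = 0.808
R_sys = 0.808
Q = 1 - 0.808 = 0.192

0.192


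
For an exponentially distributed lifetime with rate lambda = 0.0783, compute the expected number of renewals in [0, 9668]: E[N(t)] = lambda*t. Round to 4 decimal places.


lambda = 0.0783
t = 9668
E[N(t)] = lambda * t
E[N(t)] = 0.0783 * 9668
E[N(t)] = 757.0044

757.0044


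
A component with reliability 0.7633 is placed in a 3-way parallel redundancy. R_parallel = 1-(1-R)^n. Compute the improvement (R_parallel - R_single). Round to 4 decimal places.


R_single = 0.7633, n = 3
1 - R_single = 0.2367
(1 - R_single)^n = 0.2367^3 = 0.0133
R_parallel = 1 - 0.0133 = 0.9867
Improvement = 0.9867 - 0.7633
Improvement = 0.2234

0.2234


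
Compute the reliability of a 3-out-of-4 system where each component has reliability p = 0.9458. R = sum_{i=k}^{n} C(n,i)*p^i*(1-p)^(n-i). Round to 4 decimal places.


k = 3, n = 4, p = 0.9458
i=3: C(4,3)=4 * 0.9458^3 * 0.0542^1 = 0.1834
i=4: C(4,4)=1 * 0.9458^4 * 0.0542^0 = 0.8002
R = sum of terms = 0.9836

0.9836


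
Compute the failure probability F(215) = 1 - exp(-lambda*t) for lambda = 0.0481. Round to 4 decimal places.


lambda = 0.0481, t = 215
lambda * t = 10.3415
exp(-10.3415) = 0.0
F(t) = 1 - 0.0
F(t) = 1.0

1.0


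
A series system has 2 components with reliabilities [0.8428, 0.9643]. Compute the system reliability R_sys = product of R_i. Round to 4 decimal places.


Components: [0.8428, 0.9643]
After component 1 (R=0.8428): product = 0.8428
After component 2 (R=0.9643): product = 0.8127
R_sys = 0.8127

0.8127


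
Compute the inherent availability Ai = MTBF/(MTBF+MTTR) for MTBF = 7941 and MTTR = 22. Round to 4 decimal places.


MTBF = 7941
MTTR = 22
MTBF + MTTR = 7963
Ai = 7941 / 7963
Ai = 0.9972

0.9972


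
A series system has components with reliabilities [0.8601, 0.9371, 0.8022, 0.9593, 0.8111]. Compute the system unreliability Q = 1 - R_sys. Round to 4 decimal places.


Components: [0.8601, 0.9371, 0.8022, 0.9593, 0.8111]
After component 1: product = 0.8601
After component 2: product = 0.806
After component 3: product = 0.6466
After component 4: product = 0.6203
After component 5: product = 0.5031
R_sys = 0.5031
Q = 1 - 0.5031 = 0.4969

0.4969


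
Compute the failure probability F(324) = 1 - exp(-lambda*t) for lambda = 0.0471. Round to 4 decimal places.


lambda = 0.0471, t = 324
lambda * t = 15.2604
exp(-15.2604) = 0.0
F(t) = 1 - 0.0
F(t) = 1.0

1.0


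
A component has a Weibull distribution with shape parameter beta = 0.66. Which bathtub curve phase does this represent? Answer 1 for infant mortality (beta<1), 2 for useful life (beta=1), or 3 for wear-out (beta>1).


beta = 0.66
Compare beta to 1:
beta < 1 => infant mortality (phase 1)
beta = 1 => useful life (phase 2)
beta > 1 => wear-out (phase 3)
Since beta = 0.66, this is infant mortality (decreasing failure rate)
Phase = 1

1


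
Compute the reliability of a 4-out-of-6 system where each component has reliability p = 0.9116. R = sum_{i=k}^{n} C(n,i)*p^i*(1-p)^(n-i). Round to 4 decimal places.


k = 4, n = 6, p = 0.9116
i=4: C(6,4)=15 * 0.9116^4 * 0.0884^2 = 0.0809
i=5: C(6,5)=6 * 0.9116^5 * 0.0884^1 = 0.3339
i=6: C(6,6)=1 * 0.9116^6 * 0.0884^0 = 0.5739
R = sum of terms = 0.9887

0.9887


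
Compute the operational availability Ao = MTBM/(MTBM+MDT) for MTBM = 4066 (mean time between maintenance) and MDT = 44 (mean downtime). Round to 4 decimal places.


MTBM = 4066
MDT = 44
MTBM + MDT = 4110
Ao = 4066 / 4110
Ao = 0.9893

0.9893


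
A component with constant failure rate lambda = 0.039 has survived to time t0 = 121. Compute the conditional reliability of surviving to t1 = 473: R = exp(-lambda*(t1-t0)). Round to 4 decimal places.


lambda = 0.039
t0 = 121, t1 = 473
t1 - t0 = 352
lambda * (t1-t0) = 0.039 * 352 = 13.728
R = exp(-13.728)
R = 0.0

0.0


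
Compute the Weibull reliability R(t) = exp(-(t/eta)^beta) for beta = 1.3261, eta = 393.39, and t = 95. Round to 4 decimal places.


beta = 1.3261, eta = 393.39, t = 95
t/eta = 95 / 393.39 = 0.2415
(t/eta)^beta = 0.2415^1.3261 = 0.1519
R(t) = exp(-0.1519)
R(t) = 0.859

0.859


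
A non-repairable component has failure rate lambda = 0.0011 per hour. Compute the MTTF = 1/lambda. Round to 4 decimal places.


lambda = 0.0011
MTTF = 1 / 0.0011
MTTF = 909.0909

909.0909


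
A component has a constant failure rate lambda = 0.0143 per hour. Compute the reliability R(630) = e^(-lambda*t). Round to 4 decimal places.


lambda = 0.0143
t = 630
lambda * t = 9.009
R(t) = e^(-9.009)
R(t) = 0.0001

0.0001


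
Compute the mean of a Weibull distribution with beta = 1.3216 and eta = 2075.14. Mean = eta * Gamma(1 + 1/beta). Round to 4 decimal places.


beta = 1.3216, eta = 2075.14
1/beta = 0.7567
1 + 1/beta = 1.7567
Gamma(1.7567) = 0.9206
Mean = 2075.14 * 0.9206
Mean = 1910.361

1910.361


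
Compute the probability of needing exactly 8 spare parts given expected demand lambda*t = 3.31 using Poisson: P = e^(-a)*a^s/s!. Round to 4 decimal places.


a = 3.31, s = 8
e^(-a) = e^(-3.31) = 0.0365
a^s = 3.31^8 = 14408.6718
s! = 40320
P = 0.0365 * 14408.6718 / 40320
P = 0.013

0.013


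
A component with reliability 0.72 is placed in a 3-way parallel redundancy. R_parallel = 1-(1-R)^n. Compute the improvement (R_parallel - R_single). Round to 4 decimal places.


R_single = 0.72, n = 3
1 - R_single = 0.28
(1 - R_single)^n = 0.28^3 = 0.022
R_parallel = 1 - 0.022 = 0.978
Improvement = 0.978 - 0.72
Improvement = 0.258

0.258


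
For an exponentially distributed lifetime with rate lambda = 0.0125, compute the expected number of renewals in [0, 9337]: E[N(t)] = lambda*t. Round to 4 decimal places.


lambda = 0.0125
t = 9337
E[N(t)] = lambda * t
E[N(t)] = 0.0125 * 9337
E[N(t)] = 116.7125

116.7125


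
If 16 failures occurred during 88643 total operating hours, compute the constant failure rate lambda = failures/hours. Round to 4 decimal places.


failures = 16
total_hours = 88643
lambda = 16 / 88643
lambda = 0.0002

0.0002


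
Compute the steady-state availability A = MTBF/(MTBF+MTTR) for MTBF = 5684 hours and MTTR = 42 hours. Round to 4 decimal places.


MTBF = 5684
MTTR = 42
MTBF + MTTR = 5726
A = 5684 / 5726
A = 0.9927

0.9927


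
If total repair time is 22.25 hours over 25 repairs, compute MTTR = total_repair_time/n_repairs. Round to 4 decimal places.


total_repair_time = 22.25
n_repairs = 25
MTTR = 22.25 / 25
MTTR = 0.89

0.89


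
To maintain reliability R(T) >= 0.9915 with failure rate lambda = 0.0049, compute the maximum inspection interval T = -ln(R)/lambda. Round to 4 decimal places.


R_target = 0.9915
lambda = 0.0049
-ln(0.9915) = 0.0085
T = 0.0085 / 0.0049
T = 1.7421

1.7421


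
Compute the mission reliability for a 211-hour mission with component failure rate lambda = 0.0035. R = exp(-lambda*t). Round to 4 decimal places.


lambda = 0.0035
mission_time = 211
lambda * t = 0.0035 * 211 = 0.7385
R = exp(-0.7385)
R = 0.4778

0.4778


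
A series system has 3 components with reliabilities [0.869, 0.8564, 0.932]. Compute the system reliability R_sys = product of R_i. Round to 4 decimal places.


Components: [0.869, 0.8564, 0.932]
After component 1 (R=0.869): product = 0.869
After component 2 (R=0.8564): product = 0.7442
After component 3 (R=0.932): product = 0.6936
R_sys = 0.6936

0.6936


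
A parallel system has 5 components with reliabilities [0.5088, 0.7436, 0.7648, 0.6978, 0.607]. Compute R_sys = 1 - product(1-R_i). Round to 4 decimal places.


Components: [0.5088, 0.7436, 0.7648, 0.6978, 0.607]
(1 - 0.5088) = 0.4912, running product = 0.4912
(1 - 0.7436) = 0.2564, running product = 0.1259
(1 - 0.7648) = 0.2352, running product = 0.0296
(1 - 0.6978) = 0.3022, running product = 0.009
(1 - 0.607) = 0.393, running product = 0.0035
Product of (1-R_i) = 0.0035
R_sys = 1 - 0.0035 = 0.9965

0.9965


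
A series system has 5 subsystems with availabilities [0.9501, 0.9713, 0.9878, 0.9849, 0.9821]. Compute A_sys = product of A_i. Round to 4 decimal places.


Subsystems: [0.9501, 0.9713, 0.9878, 0.9849, 0.9821]
After subsystem 1 (A=0.9501): product = 0.9501
After subsystem 2 (A=0.9713): product = 0.9228
After subsystem 3 (A=0.9878): product = 0.9116
After subsystem 4 (A=0.9849): product = 0.8978
After subsystem 5 (A=0.9821): product = 0.8817
A_sys = 0.8817

0.8817


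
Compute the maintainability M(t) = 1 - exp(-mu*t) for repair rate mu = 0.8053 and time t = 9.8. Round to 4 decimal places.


mu = 0.8053, t = 9.8
mu * t = 0.8053 * 9.8 = 7.8919
exp(-7.8919) = 0.0004
M(t) = 1 - 0.0004
M(t) = 0.9996

0.9996


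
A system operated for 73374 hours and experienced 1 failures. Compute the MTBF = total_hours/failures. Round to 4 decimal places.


total_hours = 73374
failures = 1
MTBF = 73374 / 1
MTBF = 73374.0

73374.0


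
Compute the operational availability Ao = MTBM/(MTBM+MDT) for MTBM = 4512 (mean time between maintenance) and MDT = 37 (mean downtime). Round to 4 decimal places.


MTBM = 4512
MDT = 37
MTBM + MDT = 4549
Ao = 4512 / 4549
Ao = 0.9919

0.9919


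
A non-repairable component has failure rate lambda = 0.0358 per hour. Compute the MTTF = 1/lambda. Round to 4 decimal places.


lambda = 0.0358
MTTF = 1 / 0.0358
MTTF = 27.933

27.933


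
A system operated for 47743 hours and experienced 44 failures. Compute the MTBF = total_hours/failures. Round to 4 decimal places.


total_hours = 47743
failures = 44
MTBF = 47743 / 44
MTBF = 1085.0682

1085.0682


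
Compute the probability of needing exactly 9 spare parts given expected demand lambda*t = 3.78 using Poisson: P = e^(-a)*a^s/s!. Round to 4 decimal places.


a = 3.78, s = 9
e^(-a) = e^(-3.78) = 0.0228
a^s = 3.78^9 = 157552.8264
s! = 362880
P = 0.0228 * 157552.8264 / 362880
P = 0.0099

0.0099


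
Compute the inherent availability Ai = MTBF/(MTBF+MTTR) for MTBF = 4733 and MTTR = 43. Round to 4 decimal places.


MTBF = 4733
MTTR = 43
MTBF + MTTR = 4776
Ai = 4733 / 4776
Ai = 0.991

0.991


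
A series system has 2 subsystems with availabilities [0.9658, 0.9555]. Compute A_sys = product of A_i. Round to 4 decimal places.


Subsystems: [0.9658, 0.9555]
After subsystem 1 (A=0.9658): product = 0.9658
After subsystem 2 (A=0.9555): product = 0.9228
A_sys = 0.9228

0.9228


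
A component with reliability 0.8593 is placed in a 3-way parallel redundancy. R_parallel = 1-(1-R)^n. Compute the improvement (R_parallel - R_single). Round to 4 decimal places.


R_single = 0.8593, n = 3
1 - R_single = 0.1407
(1 - R_single)^n = 0.1407^3 = 0.0028
R_parallel = 1 - 0.0028 = 0.9972
Improvement = 0.9972 - 0.8593
Improvement = 0.1379

0.1379


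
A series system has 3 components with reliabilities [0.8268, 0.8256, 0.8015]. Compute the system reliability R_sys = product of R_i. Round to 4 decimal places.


Components: [0.8268, 0.8256, 0.8015]
After component 1 (R=0.8268): product = 0.8268
After component 2 (R=0.8256): product = 0.6826
After component 3 (R=0.8015): product = 0.5471
R_sys = 0.5471

0.5471


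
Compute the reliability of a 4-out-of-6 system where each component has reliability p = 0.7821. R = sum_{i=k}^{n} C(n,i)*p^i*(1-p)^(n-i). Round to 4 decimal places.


k = 4, n = 6, p = 0.7821
i=4: C(6,4)=15 * 0.7821^4 * 0.2179^2 = 0.2665
i=5: C(6,5)=6 * 0.7821^5 * 0.2179^1 = 0.3826
i=6: C(6,6)=1 * 0.7821^6 * 0.2179^0 = 0.2289
R = sum of terms = 0.8779

0.8779


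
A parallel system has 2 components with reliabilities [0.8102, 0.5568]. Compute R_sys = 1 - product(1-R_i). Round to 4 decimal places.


Components: [0.8102, 0.5568]
(1 - 0.8102) = 0.1898, running product = 0.1898
(1 - 0.5568) = 0.4432, running product = 0.0841
Product of (1-R_i) = 0.0841
R_sys = 1 - 0.0841 = 0.9159

0.9159


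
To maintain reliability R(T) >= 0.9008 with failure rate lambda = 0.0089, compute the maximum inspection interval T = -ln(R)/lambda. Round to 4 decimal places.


R_target = 0.9008
lambda = 0.0089
-ln(0.9008) = 0.1045
T = 0.1045 / 0.0089
T = 11.7384

11.7384


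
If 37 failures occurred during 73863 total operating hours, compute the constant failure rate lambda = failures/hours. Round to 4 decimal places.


failures = 37
total_hours = 73863
lambda = 37 / 73863
lambda = 0.0005

0.0005


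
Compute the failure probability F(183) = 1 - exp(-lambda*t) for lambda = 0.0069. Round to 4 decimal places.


lambda = 0.0069, t = 183
lambda * t = 1.2627
exp(-1.2627) = 0.2829
F(t) = 1 - 0.2829
F(t) = 0.7171

0.7171


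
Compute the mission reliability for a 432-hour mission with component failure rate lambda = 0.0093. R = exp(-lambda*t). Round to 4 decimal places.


lambda = 0.0093
mission_time = 432
lambda * t = 0.0093 * 432 = 4.0176
R = exp(-4.0176)
R = 0.018

0.018


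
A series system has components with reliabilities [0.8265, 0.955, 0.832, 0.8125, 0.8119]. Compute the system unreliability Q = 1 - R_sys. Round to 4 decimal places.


Components: [0.8265, 0.955, 0.832, 0.8125, 0.8119]
After component 1: product = 0.8265
After component 2: product = 0.7893
After component 3: product = 0.6567
After component 4: product = 0.5336
After component 5: product = 0.4332
R_sys = 0.4332
Q = 1 - 0.4332 = 0.5668

0.5668


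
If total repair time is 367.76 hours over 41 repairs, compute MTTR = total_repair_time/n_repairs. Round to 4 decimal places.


total_repair_time = 367.76
n_repairs = 41
MTTR = 367.76 / 41
MTTR = 8.9698

8.9698


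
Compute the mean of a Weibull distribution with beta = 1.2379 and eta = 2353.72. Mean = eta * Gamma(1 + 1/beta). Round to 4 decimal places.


beta = 1.2379, eta = 2353.72
1/beta = 0.8078
1 + 1/beta = 1.8078
Gamma(1.8078) = 0.9335
Mean = 2353.72 * 0.9335
Mean = 2197.1569

2197.1569


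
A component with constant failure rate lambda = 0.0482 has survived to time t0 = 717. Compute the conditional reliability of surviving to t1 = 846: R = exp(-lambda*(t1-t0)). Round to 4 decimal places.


lambda = 0.0482
t0 = 717, t1 = 846
t1 - t0 = 129
lambda * (t1-t0) = 0.0482 * 129 = 6.2178
R = exp(-6.2178)
R = 0.002

0.002


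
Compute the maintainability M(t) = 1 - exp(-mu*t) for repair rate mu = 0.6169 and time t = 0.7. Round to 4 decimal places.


mu = 0.6169, t = 0.7
mu * t = 0.6169 * 0.7 = 0.4318
exp(-0.4318) = 0.6493
M(t) = 1 - 0.6493
M(t) = 0.3507

0.3507


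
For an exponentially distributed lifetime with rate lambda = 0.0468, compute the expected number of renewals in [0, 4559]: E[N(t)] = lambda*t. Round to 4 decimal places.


lambda = 0.0468
t = 4559
E[N(t)] = lambda * t
E[N(t)] = 0.0468 * 4559
E[N(t)] = 213.3612

213.3612


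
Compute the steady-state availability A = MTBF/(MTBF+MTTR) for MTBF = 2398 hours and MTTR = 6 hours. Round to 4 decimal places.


MTBF = 2398
MTTR = 6
MTBF + MTTR = 2404
A = 2398 / 2404
A = 0.9975

0.9975


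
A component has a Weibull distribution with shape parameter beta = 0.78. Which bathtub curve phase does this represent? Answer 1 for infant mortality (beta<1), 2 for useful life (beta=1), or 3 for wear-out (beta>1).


beta = 0.78
Compare beta to 1:
beta < 1 => infant mortality (phase 1)
beta = 1 => useful life (phase 2)
beta > 1 => wear-out (phase 3)
Since beta = 0.78, this is infant mortality (decreasing failure rate)
Phase = 1

1


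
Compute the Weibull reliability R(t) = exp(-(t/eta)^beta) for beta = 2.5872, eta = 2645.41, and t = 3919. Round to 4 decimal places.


beta = 2.5872, eta = 2645.41, t = 3919
t/eta = 3919 / 2645.41 = 1.4814
(t/eta)^beta = 1.4814^2.5872 = 2.7643
R(t) = exp(-2.7643)
R(t) = 0.063

0.063


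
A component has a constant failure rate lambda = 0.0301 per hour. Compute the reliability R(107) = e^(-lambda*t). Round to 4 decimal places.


lambda = 0.0301
t = 107
lambda * t = 3.2207
R(t) = e^(-3.2207)
R(t) = 0.0399

0.0399


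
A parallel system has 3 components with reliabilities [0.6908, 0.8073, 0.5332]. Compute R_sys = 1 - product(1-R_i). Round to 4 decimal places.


Components: [0.6908, 0.8073, 0.5332]
(1 - 0.6908) = 0.3092, running product = 0.3092
(1 - 0.8073) = 0.1927, running product = 0.0596
(1 - 0.5332) = 0.4668, running product = 0.0278
Product of (1-R_i) = 0.0278
R_sys = 1 - 0.0278 = 0.9722

0.9722


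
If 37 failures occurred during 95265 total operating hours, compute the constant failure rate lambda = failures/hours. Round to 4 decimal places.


failures = 37
total_hours = 95265
lambda = 37 / 95265
lambda = 0.0004

0.0004


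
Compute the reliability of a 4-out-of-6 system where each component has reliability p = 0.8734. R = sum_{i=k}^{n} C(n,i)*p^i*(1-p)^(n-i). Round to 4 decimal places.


k = 4, n = 6, p = 0.8734
i=4: C(6,4)=15 * 0.8734^4 * 0.1266^2 = 0.1399
i=5: C(6,5)=6 * 0.8734^5 * 0.1266^1 = 0.3861
i=6: C(6,6)=1 * 0.8734^6 * 0.1266^0 = 0.4439
R = sum of terms = 0.9698

0.9698
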